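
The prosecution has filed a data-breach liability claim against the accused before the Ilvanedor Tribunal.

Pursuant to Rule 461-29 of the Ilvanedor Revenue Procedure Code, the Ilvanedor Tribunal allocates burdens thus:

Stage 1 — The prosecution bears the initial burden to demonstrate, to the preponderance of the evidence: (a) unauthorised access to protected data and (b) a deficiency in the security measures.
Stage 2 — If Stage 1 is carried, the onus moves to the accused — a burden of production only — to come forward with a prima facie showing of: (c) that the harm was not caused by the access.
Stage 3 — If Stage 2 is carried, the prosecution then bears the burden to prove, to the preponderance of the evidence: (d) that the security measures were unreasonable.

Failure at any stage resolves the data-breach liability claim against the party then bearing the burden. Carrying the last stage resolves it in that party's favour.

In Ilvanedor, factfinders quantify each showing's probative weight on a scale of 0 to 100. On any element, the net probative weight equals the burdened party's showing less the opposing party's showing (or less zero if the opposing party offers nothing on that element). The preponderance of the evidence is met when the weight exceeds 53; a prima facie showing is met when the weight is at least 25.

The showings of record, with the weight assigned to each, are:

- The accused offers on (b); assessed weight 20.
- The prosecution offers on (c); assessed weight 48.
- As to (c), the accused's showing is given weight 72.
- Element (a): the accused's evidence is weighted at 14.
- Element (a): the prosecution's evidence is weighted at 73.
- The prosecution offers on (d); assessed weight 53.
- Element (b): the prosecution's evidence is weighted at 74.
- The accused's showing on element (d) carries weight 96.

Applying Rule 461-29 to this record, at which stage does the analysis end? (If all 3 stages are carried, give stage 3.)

stage 2

Stage 1 (prosecution, the preponderance of the evidence, weight exceeds 53): (a) net 73−14=59 > 53 — meets; (b) net 74−20=54 > 53 — meets.
  Stage 1 carried; the burden shifts to the accused.
Stage 2 (accused, a prima facie showing, weight is at least 25): (c) net 72−48=24 < 25 — fails.
  The accused does not carry Stage 2.
The prosecution prevails.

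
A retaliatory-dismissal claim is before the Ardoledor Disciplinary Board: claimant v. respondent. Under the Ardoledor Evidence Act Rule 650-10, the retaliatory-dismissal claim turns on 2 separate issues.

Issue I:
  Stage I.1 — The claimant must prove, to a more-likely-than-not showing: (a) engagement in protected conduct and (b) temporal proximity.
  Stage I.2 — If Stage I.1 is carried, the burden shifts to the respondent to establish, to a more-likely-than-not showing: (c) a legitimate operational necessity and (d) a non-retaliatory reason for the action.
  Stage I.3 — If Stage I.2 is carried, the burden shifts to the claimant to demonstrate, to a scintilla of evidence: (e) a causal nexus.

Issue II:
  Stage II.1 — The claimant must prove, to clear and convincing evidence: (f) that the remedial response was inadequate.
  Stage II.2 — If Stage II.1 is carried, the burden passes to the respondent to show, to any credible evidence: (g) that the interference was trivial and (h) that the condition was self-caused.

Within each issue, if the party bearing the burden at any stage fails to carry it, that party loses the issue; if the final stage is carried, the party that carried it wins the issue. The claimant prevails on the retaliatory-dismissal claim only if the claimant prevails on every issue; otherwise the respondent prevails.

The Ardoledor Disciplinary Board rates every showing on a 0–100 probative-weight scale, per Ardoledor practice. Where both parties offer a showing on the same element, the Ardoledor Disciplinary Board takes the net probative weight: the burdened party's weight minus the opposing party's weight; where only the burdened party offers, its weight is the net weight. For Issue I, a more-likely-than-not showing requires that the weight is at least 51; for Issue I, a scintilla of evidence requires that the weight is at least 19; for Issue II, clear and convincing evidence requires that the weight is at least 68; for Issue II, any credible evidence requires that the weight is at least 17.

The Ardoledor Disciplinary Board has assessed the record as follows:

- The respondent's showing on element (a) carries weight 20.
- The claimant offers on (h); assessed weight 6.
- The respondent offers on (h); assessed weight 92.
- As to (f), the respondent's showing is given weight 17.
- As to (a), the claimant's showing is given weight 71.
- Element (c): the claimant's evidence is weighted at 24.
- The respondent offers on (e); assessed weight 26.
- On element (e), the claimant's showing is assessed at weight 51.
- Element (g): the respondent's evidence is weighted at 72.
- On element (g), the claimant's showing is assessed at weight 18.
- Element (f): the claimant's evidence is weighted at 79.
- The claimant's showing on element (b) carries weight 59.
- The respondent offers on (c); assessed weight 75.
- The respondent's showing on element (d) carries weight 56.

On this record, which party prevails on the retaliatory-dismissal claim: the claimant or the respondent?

respondent

— Issue I —
Stage I.1 (claimant, a more-likely-than-not showing, weight is at least 51): (a) net 71−20=51 ≥ 51 — meets; (b) 59 ≥ 51 — meets.
  The claimant carries Stage I.1; the respondent now bears the burden.
Stage I.2 (respondent, a more-likely-than-not showing, weight is at least 51): (c) net 75−24=51 ≥ 51 — meets; (d) 56 ≥ 51 — meets.
  All elements met. The burden passes to the claimant.
Stage I.3 (claimant, a scintilla of evidence, weight is at least 19): (e) net 51−26=25 ≥ 19 — meets.
  Stage I.3 carried; the final stage is satisfied.
With every stage satisfied, the claimant prevails on this issue.
— Issue II —
Stage II.1 — burden on claimant; standard: clear and convincing evidence (weight is at least 68).
    (f): 79 − 17 = 62 < 68 [not met]
  Stage II.1 not carried; the claimant fails its burden.
The respondent prevails on this issue.
Per-issue: Issue I → claimant; Issue II → respondent. The claimant must prevail on every issue; overall, the respondent prevails.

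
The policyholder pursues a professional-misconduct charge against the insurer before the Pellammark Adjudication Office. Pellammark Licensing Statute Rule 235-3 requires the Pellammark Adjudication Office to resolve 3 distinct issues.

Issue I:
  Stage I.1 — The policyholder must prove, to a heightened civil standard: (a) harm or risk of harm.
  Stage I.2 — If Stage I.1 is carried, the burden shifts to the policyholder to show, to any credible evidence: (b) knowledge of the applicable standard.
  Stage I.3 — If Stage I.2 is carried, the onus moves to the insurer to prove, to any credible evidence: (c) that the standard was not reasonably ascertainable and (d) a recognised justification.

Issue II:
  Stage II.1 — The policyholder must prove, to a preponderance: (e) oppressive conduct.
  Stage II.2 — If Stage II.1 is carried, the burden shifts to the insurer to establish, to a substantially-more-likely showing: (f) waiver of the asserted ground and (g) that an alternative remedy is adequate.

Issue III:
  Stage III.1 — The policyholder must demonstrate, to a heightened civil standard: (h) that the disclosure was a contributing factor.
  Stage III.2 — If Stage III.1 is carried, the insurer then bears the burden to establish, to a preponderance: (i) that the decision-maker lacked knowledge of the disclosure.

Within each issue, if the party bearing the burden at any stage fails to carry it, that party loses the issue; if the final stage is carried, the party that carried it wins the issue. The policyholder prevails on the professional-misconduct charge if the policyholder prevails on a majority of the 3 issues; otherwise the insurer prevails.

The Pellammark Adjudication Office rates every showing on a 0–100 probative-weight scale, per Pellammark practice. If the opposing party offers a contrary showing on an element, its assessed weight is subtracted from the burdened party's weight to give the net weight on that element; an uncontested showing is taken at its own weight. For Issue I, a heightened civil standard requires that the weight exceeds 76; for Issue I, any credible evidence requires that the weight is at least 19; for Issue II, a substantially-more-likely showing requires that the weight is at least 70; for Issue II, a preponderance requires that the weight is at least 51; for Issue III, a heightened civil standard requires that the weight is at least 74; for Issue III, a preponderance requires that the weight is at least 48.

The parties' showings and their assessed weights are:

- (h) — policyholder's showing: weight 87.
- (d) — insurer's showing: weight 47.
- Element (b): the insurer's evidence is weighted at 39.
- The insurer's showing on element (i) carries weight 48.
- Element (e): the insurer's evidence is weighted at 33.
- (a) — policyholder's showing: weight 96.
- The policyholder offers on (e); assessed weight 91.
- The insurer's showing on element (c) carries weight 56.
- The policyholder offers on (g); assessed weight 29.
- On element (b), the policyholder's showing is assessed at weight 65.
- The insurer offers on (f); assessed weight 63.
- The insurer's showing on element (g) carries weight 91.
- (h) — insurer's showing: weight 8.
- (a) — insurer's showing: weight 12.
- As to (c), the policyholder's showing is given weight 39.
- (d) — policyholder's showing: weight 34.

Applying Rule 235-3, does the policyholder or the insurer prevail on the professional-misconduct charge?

— Issue I —
Stage I.1 — burden on policyholder; standard: a heightened civil standard (weight exceeds 76).
    (a): 96 − 12 = 84 > 76 [met]
  All elements met. The policyholder retains the burden for Stage I.2.
Stage I.2 — burden on policyholder; standard: any credible evidence (weight is at least 19).
    (b): 65 − 39 = 26 ≥ 19 [met]
  All elements met. The burden passes to the insurer.
Stage I.3 — burden on insurer; standard: any credible evidence (weight is at least 19).
    (c): 56 − 39 = 17 < 19 [not met]
    (d): 47 − 34 = 13 < 19 [not met]
  Stage I.3 not carried; the insurer fails its burden.
So the policyholder prevails on this issue.
— Issue II —
Stage II.1 — burden on policyholder; standard: a preponderance (weight is at least 51).
    (e): 91 − 33 = 58 ≥ 51 [met]
  Stage II.1 carried; the burden shifts to the insurer.
Stage II.2 — burden on insurer; standard: a substantially-more-likely showing (weight is at least 70).
    (f): 63 < 70 [not met]
    (g): 91 − 29 = 62 < 70 [not met]
  Not every element is met, so the insurer fails to carry Stage II.2.
The policyholder prevails on this issue.
— Issue III —
Stage III.1 (policyholder, a heightened civil standard, weight is at least 74): (h) net 87−8=79 ≥ 74 — meets.
  Stage III.1 is satisfied; the onus moves to the insurer.
Stage III.2 (insurer, a preponderance, weight is at least 48): (i) 48 ≥ 48 — meets.
  All elements met at the final stage.
All stages carried — the insurer prevails on this issue.
Per-issue: Issue I → policyholder; Issue II → policyholder; Issue III → insurer. The policyholder must prevail on a majority of issues; overall, the policyholder prevails.

policyholder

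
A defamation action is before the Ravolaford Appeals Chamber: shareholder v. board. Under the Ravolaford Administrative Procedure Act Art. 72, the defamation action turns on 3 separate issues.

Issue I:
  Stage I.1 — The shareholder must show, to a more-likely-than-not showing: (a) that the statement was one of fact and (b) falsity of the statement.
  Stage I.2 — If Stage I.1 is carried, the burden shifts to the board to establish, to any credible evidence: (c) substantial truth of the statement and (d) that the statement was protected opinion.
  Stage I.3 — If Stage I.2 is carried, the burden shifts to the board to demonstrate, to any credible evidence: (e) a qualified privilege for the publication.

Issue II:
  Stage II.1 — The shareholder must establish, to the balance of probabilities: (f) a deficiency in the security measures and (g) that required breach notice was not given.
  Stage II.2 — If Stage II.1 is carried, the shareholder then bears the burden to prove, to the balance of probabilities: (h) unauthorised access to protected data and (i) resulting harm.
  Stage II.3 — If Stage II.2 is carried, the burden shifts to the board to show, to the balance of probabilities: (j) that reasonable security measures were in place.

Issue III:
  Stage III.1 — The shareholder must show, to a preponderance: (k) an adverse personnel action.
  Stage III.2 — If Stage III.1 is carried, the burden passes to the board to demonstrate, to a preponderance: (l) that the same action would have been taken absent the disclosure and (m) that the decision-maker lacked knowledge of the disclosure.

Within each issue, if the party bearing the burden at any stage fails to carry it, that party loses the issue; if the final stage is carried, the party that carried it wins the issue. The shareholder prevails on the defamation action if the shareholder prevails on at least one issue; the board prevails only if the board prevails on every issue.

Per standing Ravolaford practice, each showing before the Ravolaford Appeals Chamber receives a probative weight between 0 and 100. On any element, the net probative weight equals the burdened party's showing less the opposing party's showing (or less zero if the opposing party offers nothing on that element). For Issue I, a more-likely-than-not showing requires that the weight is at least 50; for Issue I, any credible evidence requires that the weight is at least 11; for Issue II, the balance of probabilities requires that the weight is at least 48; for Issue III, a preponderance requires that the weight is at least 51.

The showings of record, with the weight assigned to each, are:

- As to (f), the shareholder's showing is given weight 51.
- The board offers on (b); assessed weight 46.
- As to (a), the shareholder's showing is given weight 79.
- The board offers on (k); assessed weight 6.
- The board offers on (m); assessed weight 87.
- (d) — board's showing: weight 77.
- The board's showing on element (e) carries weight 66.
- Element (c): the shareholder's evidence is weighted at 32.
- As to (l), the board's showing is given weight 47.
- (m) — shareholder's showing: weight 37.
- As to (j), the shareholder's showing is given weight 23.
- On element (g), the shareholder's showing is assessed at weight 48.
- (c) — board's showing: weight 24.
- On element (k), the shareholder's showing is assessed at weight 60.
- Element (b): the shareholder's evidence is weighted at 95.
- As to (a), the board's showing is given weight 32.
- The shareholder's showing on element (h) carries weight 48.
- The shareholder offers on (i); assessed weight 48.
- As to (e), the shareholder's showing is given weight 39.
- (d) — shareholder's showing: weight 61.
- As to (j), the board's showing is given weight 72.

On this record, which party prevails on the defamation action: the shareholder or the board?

shareholder

— Issue I —
Stage I.1 — burden on shareholder; standard: a more-likely-than-not showing (weight is at least 50).
    (a): 79 − 32 = 47 < 50 [not met]
    (b): 95 − 46 = 49 < 50 [not met]
  Not every element is met, so the shareholder fails to carry Stage I.1.
So the board prevails on this issue.
— Issue II —
At Stage II.1 the shareholder must meet the balance of probabilities (weight is at least 48): on (f) the weight is 51, ≥ 48, so (f) meets the standard; on (g) the weight is 48, which does reach 48, so (g) meets the standard.
  Stage II.1 is satisfied; the shareholder continues to bear the burden.
At Stage II.2 the shareholder must meet the balance of probabilities (weight is at least 48): on (h) the weight is 48, which does reach 48, so (h) meets the standard; on (i) the weight is 48, which does reach 48, so (i) meets the standard.
  All elements met. The burden passes to the board.
At Stage II.3 the board must meet the balance of probabilities (weight is at least 48): on (j) the weight is 72 less the opposing 23 gives net 49, ≥ 48, so (j) meets the standard.
  All elements met at the final stage.
With every stage satisfied, the board prevails on this issue.
— Issue III —
At Stage III.1 the shareholder must meet a preponderance (weight is at least 51): on (k) the weight is 60 less the opposing 6 gives net 54, which does reach 51, so (k) meets the standard.
  All elements met. The burden passes to the board.
At Stage III.2 the board must meet a preponderance (weight is at least 51): on (l) the weight is 47, < 51, so (l) does not meet the standard; on (m) the weight is 87 less the opposing 37 gives net 50, < 51, so (m) does not meet the standard.
  The board does not carry Stage III.2.
The analysis ends at Stage III.2; the shareholder prevails on this issue.
Per-issue: Issue I → board; Issue II → board; Issue III → shareholder. The shareholder must prevail on at least one issue; overall, the shareholder prevails.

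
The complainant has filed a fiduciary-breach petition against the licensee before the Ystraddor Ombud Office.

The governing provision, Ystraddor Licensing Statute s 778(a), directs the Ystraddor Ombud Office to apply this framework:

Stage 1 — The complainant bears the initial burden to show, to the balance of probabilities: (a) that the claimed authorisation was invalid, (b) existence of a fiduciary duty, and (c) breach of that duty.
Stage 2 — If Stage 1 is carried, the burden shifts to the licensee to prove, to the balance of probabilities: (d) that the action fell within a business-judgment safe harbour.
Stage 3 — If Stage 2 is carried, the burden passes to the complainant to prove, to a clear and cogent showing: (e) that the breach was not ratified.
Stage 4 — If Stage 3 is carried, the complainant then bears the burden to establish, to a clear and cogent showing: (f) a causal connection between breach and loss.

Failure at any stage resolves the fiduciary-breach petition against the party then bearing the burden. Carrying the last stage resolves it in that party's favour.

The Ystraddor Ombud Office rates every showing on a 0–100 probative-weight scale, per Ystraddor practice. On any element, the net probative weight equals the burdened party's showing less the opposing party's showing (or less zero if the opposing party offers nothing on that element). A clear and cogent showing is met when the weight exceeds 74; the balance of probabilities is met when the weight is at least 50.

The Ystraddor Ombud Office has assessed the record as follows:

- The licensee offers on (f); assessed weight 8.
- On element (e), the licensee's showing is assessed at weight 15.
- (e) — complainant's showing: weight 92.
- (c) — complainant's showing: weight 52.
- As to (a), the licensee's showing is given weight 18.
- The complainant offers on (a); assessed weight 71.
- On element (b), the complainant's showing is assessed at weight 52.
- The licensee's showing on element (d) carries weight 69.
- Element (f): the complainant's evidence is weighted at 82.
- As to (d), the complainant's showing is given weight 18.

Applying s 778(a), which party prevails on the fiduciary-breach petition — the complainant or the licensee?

licensee

Stage 1 (complainant, the balance of probabilities, weight is at least 50): (a) net 71−18=53 ≥ 50 — meets; (b) 52 ≥ 50 — meets; (c) 52 ≥ 50 — meets.
  The complainant carries Stage 1; the licensee now bears the burden.
Stage 2 (licensee, the balance of probabilities, weight is at least 50): (d) net 69−18=51 ≥ 50 — meets.
  Stage 2 carried; the burden shifts to the complainant.
Stage 3 (complainant, a clear and cogent showing, weight exceeds 74): (e) net 92−15=77 > 74 — meets.
  Stage 3 carried; the burden remains with the complainant.
Stage 4 (complainant, a clear and cogent showing, weight exceeds 74): (f) net 82−8=74 ≤ 74 — fails.
  Not every element is met, so the complainant fails to carry Stage 4.
So the licensee prevails.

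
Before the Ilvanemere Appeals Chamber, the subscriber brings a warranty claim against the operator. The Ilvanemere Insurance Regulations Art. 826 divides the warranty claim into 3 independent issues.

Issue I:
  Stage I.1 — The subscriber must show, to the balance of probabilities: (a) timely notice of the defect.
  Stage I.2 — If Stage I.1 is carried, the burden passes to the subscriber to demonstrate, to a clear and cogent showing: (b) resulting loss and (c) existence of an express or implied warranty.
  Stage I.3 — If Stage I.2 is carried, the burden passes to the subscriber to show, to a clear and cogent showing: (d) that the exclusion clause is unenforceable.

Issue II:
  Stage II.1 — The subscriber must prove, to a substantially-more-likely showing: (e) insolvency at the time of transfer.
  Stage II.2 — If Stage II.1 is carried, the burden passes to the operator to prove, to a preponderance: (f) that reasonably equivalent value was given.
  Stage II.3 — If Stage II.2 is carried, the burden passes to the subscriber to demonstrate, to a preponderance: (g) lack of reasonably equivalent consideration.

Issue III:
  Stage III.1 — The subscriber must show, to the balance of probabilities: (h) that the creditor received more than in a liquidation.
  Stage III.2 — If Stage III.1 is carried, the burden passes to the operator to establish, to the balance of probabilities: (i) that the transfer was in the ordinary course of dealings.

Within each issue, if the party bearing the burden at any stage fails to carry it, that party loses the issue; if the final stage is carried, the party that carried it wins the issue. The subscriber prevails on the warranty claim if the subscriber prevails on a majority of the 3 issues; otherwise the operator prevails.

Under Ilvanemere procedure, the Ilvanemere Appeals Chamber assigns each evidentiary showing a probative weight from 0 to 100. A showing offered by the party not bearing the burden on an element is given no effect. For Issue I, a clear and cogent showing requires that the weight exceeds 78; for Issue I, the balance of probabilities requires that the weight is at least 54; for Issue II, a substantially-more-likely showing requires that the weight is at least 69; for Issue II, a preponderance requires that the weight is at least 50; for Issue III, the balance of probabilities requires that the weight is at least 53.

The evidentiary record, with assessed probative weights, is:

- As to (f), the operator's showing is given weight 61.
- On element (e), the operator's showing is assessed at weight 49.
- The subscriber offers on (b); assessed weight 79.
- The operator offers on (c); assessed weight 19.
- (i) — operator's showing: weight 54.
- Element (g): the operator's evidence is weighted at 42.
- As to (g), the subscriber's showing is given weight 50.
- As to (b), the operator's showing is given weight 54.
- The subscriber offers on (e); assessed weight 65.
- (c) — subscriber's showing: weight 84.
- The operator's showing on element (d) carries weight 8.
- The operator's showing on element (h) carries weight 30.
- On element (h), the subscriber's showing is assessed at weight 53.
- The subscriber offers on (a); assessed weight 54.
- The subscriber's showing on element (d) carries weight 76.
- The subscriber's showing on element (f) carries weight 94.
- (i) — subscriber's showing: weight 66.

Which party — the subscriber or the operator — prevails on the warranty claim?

operator

— Issue I —
Stage I.1 — burden on subscriber; standard: the balance of probabilities (weight is at least 54).
    (a): 54 ≥ 54 [met]
  Stage I.1 carried; the burden remains with the subscriber.
Stage I.2 — burden on subscriber; standard: a clear and cogent showing (weight exceeds 78).
    (b): 79 (operator's 54 disregarded) > 78 [met]
    (c): 84 (operator's 19 disregarded) > 78 [met]
  Stage I.2 is satisfied; the subscriber continues to bear the burden.
Stage I.3 — burden on subscriber; standard: a clear and cogent showing (weight exceeds 78).
    (d): 76 (operator's 8 disregarded) ≤ 78 [not met]
  Not every element is met, so the subscriber fails to carry Stage I.3.
So the operator prevails on this issue.
— Issue II —
Stage II.1 — burden on subscriber; standard: a substantially-more-likely showing (weight is at least 69).
    (e): 65 (operator's 49 disregarded) < 69 [not met]
  Not every element is met, so the subscriber fails to carry Stage II.1.
The operator prevails on this issue.
— Issue III —
Stage III.1 (subscriber, the balance of probabilities, weight is at least 53): (h) 53 (operator's 30 disregarded) ≥ 53 — meets.
  Stage III.1 is satisfied; the onus moves to the operator.
Stage III.2 (operator, the balance of probabilities, weight is at least 53): (i) 54 (subscriber's 66 disregarded) ≥ 53 — meets.
  The operator carries the last stage.
Every stage carried; the operator prevails on this issue.
Per-issue: Issue I → operator; Issue II → operator; Issue III → operator. The subscriber must prevail on a majority of issues; overall, the operator prevails.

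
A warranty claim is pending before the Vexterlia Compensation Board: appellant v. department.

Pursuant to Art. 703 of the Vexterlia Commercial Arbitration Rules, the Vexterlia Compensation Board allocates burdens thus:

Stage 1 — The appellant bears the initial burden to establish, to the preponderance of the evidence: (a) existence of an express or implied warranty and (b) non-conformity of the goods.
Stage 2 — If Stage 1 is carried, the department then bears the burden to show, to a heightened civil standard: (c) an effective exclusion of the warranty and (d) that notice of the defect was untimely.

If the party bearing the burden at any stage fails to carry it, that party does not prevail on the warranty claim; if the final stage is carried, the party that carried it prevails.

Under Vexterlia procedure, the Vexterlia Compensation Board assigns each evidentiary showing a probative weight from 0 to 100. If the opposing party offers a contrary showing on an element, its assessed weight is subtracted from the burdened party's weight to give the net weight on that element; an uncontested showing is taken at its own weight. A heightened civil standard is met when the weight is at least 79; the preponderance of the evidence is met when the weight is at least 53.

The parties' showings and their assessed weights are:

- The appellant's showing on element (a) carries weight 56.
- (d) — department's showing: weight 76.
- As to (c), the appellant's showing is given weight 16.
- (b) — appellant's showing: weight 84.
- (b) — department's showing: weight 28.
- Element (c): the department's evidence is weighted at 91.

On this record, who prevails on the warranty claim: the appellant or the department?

appellant

At Stage 1 the appellant must meet the preponderance of the evidence (weight is at least 53): on (a) the weight is 56, which does reach 53, so (a) meets the standard; on (b) the weight is 84 less the opposing 28 gives net 56, which does reach 53, so (b) meets the standard.
  Stage 1 carried; the burden shifts to the department.
At Stage 2 the department must meet a heightened civil standard (weight is at least 79): on (c) the weight is 91 less the opposing 16 gives net 75, which does not reach 79, so (c) does not meet the standard; on (d) the weight is 76, < 79, so (d) does not meet the standard.
  Stage 2 not carried; the department fails its burden.
The appellant prevails.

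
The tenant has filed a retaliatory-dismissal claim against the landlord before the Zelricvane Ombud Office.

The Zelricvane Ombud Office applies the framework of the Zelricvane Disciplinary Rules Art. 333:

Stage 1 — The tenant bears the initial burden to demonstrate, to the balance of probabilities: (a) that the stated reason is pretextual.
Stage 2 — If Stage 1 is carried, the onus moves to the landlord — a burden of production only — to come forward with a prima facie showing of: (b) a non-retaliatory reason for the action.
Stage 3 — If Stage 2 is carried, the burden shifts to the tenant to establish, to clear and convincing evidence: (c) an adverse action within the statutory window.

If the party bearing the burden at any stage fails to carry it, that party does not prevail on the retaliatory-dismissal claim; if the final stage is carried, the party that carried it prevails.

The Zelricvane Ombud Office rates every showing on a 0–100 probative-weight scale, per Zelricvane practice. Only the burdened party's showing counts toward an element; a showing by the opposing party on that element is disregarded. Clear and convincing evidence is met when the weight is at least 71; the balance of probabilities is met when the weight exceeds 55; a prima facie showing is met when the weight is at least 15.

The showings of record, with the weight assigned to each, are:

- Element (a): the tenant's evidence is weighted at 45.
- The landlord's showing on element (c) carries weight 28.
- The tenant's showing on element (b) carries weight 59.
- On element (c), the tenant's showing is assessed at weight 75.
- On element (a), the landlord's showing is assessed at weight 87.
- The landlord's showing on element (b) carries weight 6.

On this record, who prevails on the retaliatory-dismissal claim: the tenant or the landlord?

landlord

Stage 1 (tenant, the balance of probabilities, weight exceeds 55): (a) 45 (landlord's 87 disregarded) ≤ 55 — fails.
  Stage 1 not carried; the tenant fails its burden.
The landlord prevails.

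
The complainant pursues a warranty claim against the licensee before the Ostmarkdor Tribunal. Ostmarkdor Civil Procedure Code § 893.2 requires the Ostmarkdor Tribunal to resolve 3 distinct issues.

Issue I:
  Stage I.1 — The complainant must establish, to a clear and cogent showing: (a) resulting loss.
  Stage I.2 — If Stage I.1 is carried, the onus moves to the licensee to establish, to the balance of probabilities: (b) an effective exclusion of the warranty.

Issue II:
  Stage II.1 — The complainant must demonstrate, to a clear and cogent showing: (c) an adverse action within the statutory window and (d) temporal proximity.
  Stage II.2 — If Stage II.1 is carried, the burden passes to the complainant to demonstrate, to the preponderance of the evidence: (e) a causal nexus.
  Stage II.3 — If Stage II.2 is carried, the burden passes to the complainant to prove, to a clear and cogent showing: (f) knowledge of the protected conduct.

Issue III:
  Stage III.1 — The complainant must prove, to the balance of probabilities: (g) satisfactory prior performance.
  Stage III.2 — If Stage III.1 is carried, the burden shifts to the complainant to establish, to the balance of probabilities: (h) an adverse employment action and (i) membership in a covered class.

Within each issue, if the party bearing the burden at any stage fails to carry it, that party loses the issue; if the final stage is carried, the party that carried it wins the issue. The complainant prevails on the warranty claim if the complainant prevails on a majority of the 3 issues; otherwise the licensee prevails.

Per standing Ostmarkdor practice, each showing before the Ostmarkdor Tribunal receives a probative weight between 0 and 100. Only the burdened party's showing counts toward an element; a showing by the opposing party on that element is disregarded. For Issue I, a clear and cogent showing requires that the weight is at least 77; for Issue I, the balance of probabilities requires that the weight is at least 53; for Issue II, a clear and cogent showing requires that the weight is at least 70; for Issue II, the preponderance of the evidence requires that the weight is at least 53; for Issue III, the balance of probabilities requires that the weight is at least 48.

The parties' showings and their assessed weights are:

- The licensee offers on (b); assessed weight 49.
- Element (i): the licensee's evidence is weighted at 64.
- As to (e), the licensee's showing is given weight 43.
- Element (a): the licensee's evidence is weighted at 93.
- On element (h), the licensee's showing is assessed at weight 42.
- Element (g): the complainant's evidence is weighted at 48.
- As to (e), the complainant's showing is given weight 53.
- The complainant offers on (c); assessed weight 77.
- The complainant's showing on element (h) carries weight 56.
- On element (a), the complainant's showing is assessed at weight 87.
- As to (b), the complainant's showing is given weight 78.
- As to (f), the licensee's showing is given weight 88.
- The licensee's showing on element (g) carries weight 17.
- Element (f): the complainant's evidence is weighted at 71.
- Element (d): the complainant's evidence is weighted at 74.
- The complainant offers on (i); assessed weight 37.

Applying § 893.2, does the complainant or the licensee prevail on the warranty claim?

complainant

— Issue I —
At Stage I.1 the complainant must meet a clear and cogent showing (weight is at least 77): on (a) the weight is 87 (the licensee's 93 is given no effect), which does reach 77, so (a) meets the standard.
  Stage I.1 is satisfied; the onus moves to the licensee.
At Stage I.2 the licensee must meet the balance of probabilities (weight is at least 53): on (b) the weight is 49 (the complainant's 78 is given no effect), < 53, so (b) does not meet the standard.
  Not every element is met, so the licensee fails to carry Stage I.2.
The analysis ends at Stage I.2; the complainant prevails on this issue.
— Issue II —
Stage II.1 (complainant, a clear and cogent showing, weight is at least 70): (c) 77 ≥ 70 — meets; (d) 74 ≥ 70 — meets.
  Stage II.1 carried; the burden remains with the complainant.
Stage II.2 (complainant, the preponderance of the evidence, weight is at least 53): (e) 53 (licensee's 43 disregarded) ≥ 53 — meets.
  Stage II.2 is satisfied; the complainant continues to bear the burden.
Stage II.3 (complainant, a clear and cogent showing, weight is at least 70): (f) 71 (licensee's 88 disregarded) ≥ 70 — meets.
  All elements met at the final stage.
With every stage satisfied, the complainant prevails on this issue.
— Issue III —
Stage III.1 — burden on complainant; standard: the balance of probabilities (weight is at least 48).
    (g): 48 (licensee's 17 disregarded) ≥ 48 [met]
  Stage III.1 is satisfied; the complainant continues to bear the burden.
Stage III.2 — burden on complainant; standard: the balance of probabilities (weight is at least 48).
    (h): 56 (licensee's 42 disregarded) ≥ 48 [met]
    (i): 37 (licensee's 64 disregarded) < 48 [not met]
  Stage III.2 not carried; the complainant fails its burden.
The licensee prevails on this issue.
Per-issue: Issue I → complainant; Issue II → complainant; Issue III → licensee. The complainant must prevail on a majority of issues; overall, the complainant prevails.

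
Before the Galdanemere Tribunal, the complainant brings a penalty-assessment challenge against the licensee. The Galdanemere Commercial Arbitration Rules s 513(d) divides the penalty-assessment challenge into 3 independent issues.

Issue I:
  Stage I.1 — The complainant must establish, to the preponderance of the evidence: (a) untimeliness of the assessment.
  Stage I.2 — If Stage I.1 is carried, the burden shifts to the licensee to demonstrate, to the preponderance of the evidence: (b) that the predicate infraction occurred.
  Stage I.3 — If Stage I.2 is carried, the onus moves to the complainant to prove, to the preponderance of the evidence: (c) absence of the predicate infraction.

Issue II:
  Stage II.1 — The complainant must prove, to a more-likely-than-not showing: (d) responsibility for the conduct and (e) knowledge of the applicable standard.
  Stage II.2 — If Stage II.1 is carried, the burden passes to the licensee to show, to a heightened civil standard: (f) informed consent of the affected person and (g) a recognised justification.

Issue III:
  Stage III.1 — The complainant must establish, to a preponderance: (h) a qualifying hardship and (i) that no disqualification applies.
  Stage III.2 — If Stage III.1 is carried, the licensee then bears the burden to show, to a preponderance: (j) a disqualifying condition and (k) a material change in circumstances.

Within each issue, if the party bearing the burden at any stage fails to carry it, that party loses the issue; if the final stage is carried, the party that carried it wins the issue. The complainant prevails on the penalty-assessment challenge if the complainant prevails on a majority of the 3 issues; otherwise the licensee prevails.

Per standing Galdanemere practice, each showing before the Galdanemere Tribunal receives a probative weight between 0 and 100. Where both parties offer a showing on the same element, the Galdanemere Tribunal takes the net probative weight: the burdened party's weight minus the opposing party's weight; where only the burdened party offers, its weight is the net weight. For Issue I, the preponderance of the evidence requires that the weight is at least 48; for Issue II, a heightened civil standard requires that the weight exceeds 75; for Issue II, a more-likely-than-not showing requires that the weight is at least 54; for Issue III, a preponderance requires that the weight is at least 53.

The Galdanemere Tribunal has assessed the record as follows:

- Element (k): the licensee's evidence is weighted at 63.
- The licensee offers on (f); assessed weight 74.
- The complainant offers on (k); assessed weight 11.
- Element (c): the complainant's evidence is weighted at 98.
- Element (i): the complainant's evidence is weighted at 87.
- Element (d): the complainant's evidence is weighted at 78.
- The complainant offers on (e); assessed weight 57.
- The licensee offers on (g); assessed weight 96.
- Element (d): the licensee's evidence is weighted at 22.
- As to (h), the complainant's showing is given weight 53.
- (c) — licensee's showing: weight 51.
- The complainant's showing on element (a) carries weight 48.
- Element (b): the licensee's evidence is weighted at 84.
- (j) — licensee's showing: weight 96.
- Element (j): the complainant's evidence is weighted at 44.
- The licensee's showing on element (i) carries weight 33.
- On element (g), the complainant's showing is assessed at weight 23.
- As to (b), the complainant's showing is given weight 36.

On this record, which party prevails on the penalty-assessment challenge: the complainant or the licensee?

complainant

— Issue I —
Stage I.1 — burden on complainant; standard: the preponderance of the evidence (weight is at least 48).
    (a): 48 ≥ 48 [met]
  The complainant carries Stage I.1; the licensee now bears the burden.
Stage I.2 — burden on licensee; standard: the preponderance of the evidence (weight is at least 48).
    (b): 84 − 36 = 48 ≥ 48 [met]
  Stage I.2 carried; the burden shifts to the complainant.
Stage I.3 — burden on complainant; standard: the preponderance of the evidence (weight is at least 48).
    (c): 98 − 51 = 47 < 48 [not met]
  Stage I.3 not carried; the complainant fails its burden.
The analysis ends at Stage I.3; the licensee prevails on this issue.
— Issue II —
At Stage II.1 the complainant must meet a more-likely-than-not showing (weight is at least 54): on (d) the weight is 78 less the opposing 22 gives net 56, which does reach 54, so (d) meets the standard; on (e) the weight is 57, which does reach 54, so (e) meets the standard.
  All elements met. The burden passes to the licensee.
At Stage II.2 the licensee must meet a heightened civil standard (weight exceeds 75): on (f) the weight is 74, which does not exceed 75, so (f) does not meet the standard; on (g) the weight is 96 less the opposing 23 gives net 73, ≤ 75, so (g) does not meet the standard.
  Stage II.2 not carried; the licensee fails its burden.
The analysis ends at Stage II.2; the complainant prevails on this issue.
— Issue III —
At Stage III.1 the complainant must meet a preponderance (weight is at least 53): on (h) the weight is 53, which does reach 53, so (h) meets the standard; on (i) the weight is 87 less the opposing 33 gives net 54, which does reach 53, so (i) meets the standard.
  The complainant carries Stage III.1; the licensee now bears the burden.
At Stage III.2 the licensee must meet a preponderance (weight is at least 53): on (j) the weight is 96 less the opposing 44 gives net 52, which does not reach 53, so (j) does not meet the standard; on (k) the weight is 63 less the opposing 11 gives net 52, < 53, so (k) does not meet the standard.
  The licensee does not carry Stage III.2.
So the complainant prevails on this issue.
Per-issue: Issue I → licensee; Issue II → complainant; Issue III → complainant. The complainant must prevail on a majority of issues; overall, the complainant prevails.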